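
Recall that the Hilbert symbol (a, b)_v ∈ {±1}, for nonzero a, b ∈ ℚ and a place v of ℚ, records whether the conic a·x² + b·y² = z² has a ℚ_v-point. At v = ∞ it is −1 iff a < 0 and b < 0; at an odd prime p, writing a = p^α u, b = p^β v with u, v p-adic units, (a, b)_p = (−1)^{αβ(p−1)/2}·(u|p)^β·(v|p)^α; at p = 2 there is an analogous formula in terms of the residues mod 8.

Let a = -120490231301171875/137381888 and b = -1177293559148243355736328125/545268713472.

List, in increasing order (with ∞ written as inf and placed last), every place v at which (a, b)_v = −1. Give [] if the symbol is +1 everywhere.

Mod squares: a ≡ -50102, b ≡ -3770. Check v ∈ {∞, 2, 3, 5, 7, 11, 13, 17, 29, 37, 41, 47}.
v=47: a=47^1·(≡30), b=47^2·(≡6) mod 47; (30|47)=-1, (6|47)=+1; (−1)^{1·2·23}·(-1)^2·(+1)^1 = +1.
v=37: a=37^-2·(≡4), b=37^-2·(≡30) mod 37; (4|37)=+1, (30|37)=+1; (−1)^{-2·-2·18}·(+1)^-2·(+1)^-2 = +1.
v=13: a=13^1·(≡7), b=13^1·(≡9) mod 13; (7|13)=-1, (9|13)=+1; (−1)^{1·1·6}·(-1)^1·(+1)^1 = -1.
v=29: a=29^2·(≡3), b=29^3·(≡19) mod 29; (3|29)=-1, (19|29)=-1; (−1)^{2·3·14}·(-1)^3·(-1)^2 = -1.
v=41: a=41^1·(≡2), b=41^2·(≡9) mod 41; (2|41)=+1, (9|41)=+1; (−1)^{1·2·20}·(+1)^2·(+1)^1 = +1.
v=2: v_2(a)=-11, v_2(b)=-11; units ≡ 5, 3 (mod 8); ε·ε+αω+βω = 0·1+-11·1+-11·1 ≡ 0  ⇒  (a,b)_2 = +1.
v=3: a=3^0·(≡1), b=3^-4·(≡1) mod 3; (1|3)=+1, (1|3)=+1; (−1)^{0·-4·1}·(+1)^-4·(+1)^0 = +1.
v=∞: -50102 < 0 and -3770 < 0  ⇒  (a,b)_∞ = -1.
v=11: a=11^4·(≡5), b=11^6·(≡3) mod 11; (5|11)=+1, (3|11)=+1; (−1)^{4·6·5}·(+1)^6·(+1)^4 = +1.
v=17: a=17^0·(≡11), b=17^2·(≡4) mod 17; (11|17)=-1, (4|17)=+1; (−1)^{0·2·8}·(-1)^2·(+1)^0 = +1.
v=7: a=7^-2·(≡2), b=7^-4·(≡6) mod 7; (2|7)=+1, (6|7)=-1; (−1)^{-2·-4·3}·(+1)^-4·(-1)^-2 = +1.
v=5: a=5^8·(≡3), b=5^9·(≡4) mod 5; (3|5)=-1, (4|5)=+1; (−1)^{8·9·2}·(-1)^9·(+1)^8 = -1.
|Ram(-50102, -3770)| = 4, even; anisotropic at {5, 13, 29, ∞}.

[5, 13, 29, inf]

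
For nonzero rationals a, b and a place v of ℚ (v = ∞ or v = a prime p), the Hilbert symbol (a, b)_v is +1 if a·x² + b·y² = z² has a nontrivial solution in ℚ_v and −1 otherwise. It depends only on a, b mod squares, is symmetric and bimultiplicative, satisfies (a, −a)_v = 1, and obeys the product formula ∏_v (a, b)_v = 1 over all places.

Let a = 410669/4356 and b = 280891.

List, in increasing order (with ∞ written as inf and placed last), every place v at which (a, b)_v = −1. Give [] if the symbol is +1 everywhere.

[17, 29, 31, 41]

(a, b) ≡ (29, 280891) mod (ℚ^×)²; places V = {2, 3, 7, 11, 13, 17, 29, 31, 41, ∞}.
(a,b)_17: α=2, u≡11; β=1, v≡16 (mod 17); (11|17)=-1, (16|17)=+1; sign (−1)^0·-1^1·+1^2 = -1.
(a,b)_31: α=0, u≡24; β=1, v≡9 (mod 31); (24|31)=-1, (9|31)=+1; sign (−1)^0·-1^1·+1^0 = -1.
(a,b)_13: α=0, u≡12; β=1, v≡1 (mod 13); (12|13)=+1, (1|13)=+1; sign (−1)^0·+1^1·+1^0 = +1.
(a,b)_11: α=-2, u≡2; β=0, v≡6 (mod 11); (2|11)=-1, (6|11)=-1; sign (−1)^0·-1^0·-1^-2 = +1.
(a,b)_2: α=-2, β=0; u≡5, v≡3 (mod 8); ε(u)ε(v)=0·1, αω(v)=-2·1, βω(u)=0·1; sum ≡ 0  ⇒  +1.
(a,b)_3: α=-2, u≡2; β=0, v≡1 (mod 3); (2|3)=-1, (1|3)=+1; sign (−1)^0·-1^0·+1^-2 = +1.
(a,b)_41: α=0, u≡30; β=1, v≡4 (mod 41); (30|41)=-1, (4|41)=+1; sign (−1)^0·-1^1·+1^0 = -1.
(a,b)_∞: sgn(29)=+, sgn(280891)=+, so +1.
(a,b)_29: α=1, u≡16; β=0, v≡26 (mod 29); (16|29)=+1, (26|29)=-1; sign (−1)^0·+1^0·-1^1 = -1.
(a,b)_7: α=2, u≡1; β=0, v≡2 (mod 7); (1|7)=+1, (2|7)=+1; sign (−1)^0·+1^0·+1^2 = +1.
(29, 280891 / ℚ) ramifies at {17, 29, 31, 41}: a division algebra.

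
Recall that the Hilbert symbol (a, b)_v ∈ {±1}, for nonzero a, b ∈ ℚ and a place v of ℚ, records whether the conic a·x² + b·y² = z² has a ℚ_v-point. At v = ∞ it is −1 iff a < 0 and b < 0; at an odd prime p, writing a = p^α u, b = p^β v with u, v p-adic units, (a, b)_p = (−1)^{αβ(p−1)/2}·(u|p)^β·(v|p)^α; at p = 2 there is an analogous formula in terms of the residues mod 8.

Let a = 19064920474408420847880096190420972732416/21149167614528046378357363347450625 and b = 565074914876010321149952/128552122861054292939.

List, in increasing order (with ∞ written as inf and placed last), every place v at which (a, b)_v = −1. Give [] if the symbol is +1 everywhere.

(a, b) ≡ (4089, 473) mod (ℚ^×)²; places V = {2, 3, 5, 7, 11, 13, 29, 41, 43, 47, ∞}.
(a,b)_2: α=32, β=22; u≡1, v≡1 (mod 8); ε(u)ε(v)=0·0, αω(v)=32·0, βω(u)=22·0; sum ≡ 0  ⇒  +1.
(a,b)_47: α=3, u≡11; β=2, v≡7 (mod 47); (11|47)=-1, (7|47)=+1; sign (−1)^0·-1^2·+1^3 = +1.
(a,b)_11: α=-8, u≡2; β=-5, v≡6 (mod 11); (2|11)=-1, (6|11)=-1; sign (−1)^0·-1^-5·-1^-8 = -1.
(a,b)_13: α=8, u≡8; β=4, v≡2 (mod 13); (8|13)=-1, (2|13)=-1; sign (−1)^0·-1^4·-1^8 = +1.
(a,b)_29: α=3, u≡16; β=2, v≡13 (mod 29); (16|29)=+1, (13|29)=+1; sign (−1)^0·+1^2·+1^3 = +1.
(a,b)_∞: sgn(4089)=+, sgn(473)=+, so +1.
(a,b)_3: α=19, u≡1; β=10, v≡2 (mod 3); (1|3)=+1, (2|3)=-1; sign (−1)^0·+1^10·-1^19 = -1.
(a,b)_41: α=-6, u≡14; β=-4, v≡11 (mod 41); (14|41)=-1, (11|41)=-1; sign (−1)^0·-1^-4·-1^-6 = +1.
(a,b)_5: α=-4, u≡1; β=0, v≡3 (mod 5); (1|5)=+1, (3|5)=-1; sign (−1)^0·+1^0·-1^-4 = +1.
(a,b)_7: α=-16, u≡4; β=-10, v≡2 (mod 7); (4|7)=+1, (2|7)=+1; sign (−1)^0·+1^-10·+1^-16 = +1.
(a,b)_43: α=2, u≡15; β=1, v≡14 (mod 43); (15|43)=+1, (14|43)=+1; sign (−1)^0·+1^1·+1^2 = +1.
Ram(4089, 473) = {3, 11}; no ℚ_3-point on the conic.

[3, 11]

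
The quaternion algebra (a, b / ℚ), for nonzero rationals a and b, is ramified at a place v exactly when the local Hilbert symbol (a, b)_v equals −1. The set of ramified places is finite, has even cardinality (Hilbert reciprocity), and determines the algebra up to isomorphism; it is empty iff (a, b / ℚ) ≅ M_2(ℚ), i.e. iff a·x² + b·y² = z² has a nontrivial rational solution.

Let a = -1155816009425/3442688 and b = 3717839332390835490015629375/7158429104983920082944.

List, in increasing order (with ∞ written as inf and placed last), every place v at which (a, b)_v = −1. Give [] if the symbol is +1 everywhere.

Mod squares: a ≡ -318274, b ≡ 23. Check v ∈ {∞, 2, 3, 5, 7, 11, 17, 23, 37, 41}.
v=5: a=5^2·(≡1), b=5^4·(≡3) mod 5; (1|5)=+1, (3|5)=-1; (−1)^{2·4·2}·(+1)^4·(-1)^2 = +1.
v=17: a=17^1·(≡10), b=17^2·(≡5) mod 17; (10|17)=-1, (5|17)=-1; (−1)^{1·2·8}·(-1)^2·(-1)^1 = -1.
v=3: a=3^0·(≡2), b=3^-2·(≡2) mod 3; (2|3)=-1, (2|3)=-1; (−1)^{0·-2·1}·(-1)^-2·(-1)^0 = +1.
v=41: a=41^-2·(≡25), b=41^-4·(≡16) mod 41; (25|41)=+1, (16|41)=+1; (−1)^{-2·-4·20}·(+1)^-4·(+1)^-2 = +1.
v=2: v_2(a)=-11, v_2(b)=-48; units ≡ 7, 7 (mod 8); ε·ε+αω+βω = 1·1+-11·0+-48·0 ≡ 1  ⇒  (a,b)_2 = -1.
v=23: a=23^1·(≡9), b=23^3·(≡12) mod 23; (9|23)=+1, (12|23)=+1; (−1)^{1·3·11}·(+1)^3·(+1)^1 = -1.
v=7: a=7^4·(≡2), b=7^8·(≡2) mod 7; (2|7)=+1, (2|7)=+1; (−1)^{4·8·3}·(+1)^8·(+1)^4 = +1.
v=37: a=37^1·(≡2), b=37^2·(≡19) mod 37; (2|37)=-1, (19|37)=-1; (−1)^{1·2·18}·(-1)^2·(-1)^1 = -1.
v=∞: -318274 < 0 and 23 > 0  ⇒  (a,b)_∞ = +1.
v=11: a=11^3·(≡10), b=11^8·(≡3) mod 11; (10|11)=-1, (3|11)=+1; (−1)^{3·8·5}·(-1)^8·(+1)^3 = +1.
Ram(-318274, 23) = {2, 17, 23, 37}; no ℚ_2-point on the conic.

[2, 17, 23, 37]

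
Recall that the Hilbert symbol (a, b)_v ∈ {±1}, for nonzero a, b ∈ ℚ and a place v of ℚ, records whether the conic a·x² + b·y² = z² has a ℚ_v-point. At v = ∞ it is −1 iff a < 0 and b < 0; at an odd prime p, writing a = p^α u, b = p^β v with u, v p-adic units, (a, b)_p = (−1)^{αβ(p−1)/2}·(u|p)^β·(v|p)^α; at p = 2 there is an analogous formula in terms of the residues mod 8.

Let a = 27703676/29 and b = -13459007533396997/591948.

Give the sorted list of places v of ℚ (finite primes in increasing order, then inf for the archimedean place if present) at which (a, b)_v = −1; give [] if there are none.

[7, 17, 37, 43]

Mod squares: a ≡ 1659931, b ≡ -5336482879. Check v ∈ {∞, 2, 3, 7, 11, 13, 17, 29, 31, 37, 41, 43}.
v=2: v_2(a)=2, v_2(b)=-2; units ≡ 3, 1 (mod 8); ε·ε+αω+βω = 1·0+2·0+-2·1 ≡ 0  ⇒  (a,b)_2 = +1.
v=11: a=11^2·(≡5), b=11^6·(≡9) mod 11; (5|11)=+1, (9|11)=+1; (−1)^{2·6·5}·(+1)^6·(+1)^2 = +1.
v=17: a=17^1·(≡12), b=17^2·(≡10) mod 17; (12|17)=-1, (10|17)=-1; (−1)^{1·2·8}·(-1)^2·(-1)^1 = -1.
v=43: a=43^0·(≡26), b=43^1·(≡10) mod 43; (26|43)=-1, (10|43)=+1; (−1)^{0·1·21}·(-1)^1·(+1)^0 = -1.
v=37: a=37^1·(≡35), b=37^1·(≡30) mod 37; (35|37)=-1, (30|37)=+1; (−1)^{1·1·18}·(-1)^1·(+1)^1 = -1.
v=31: a=31^0·(≡16), b=31^1·(≡6) mod 31; (16|31)=+1, (6|31)=-1; (−1)^{0·1·15}·(+1)^1·(-1)^0 = +1.
v=7: a=7^1·(≡1), b=7^-1·(≡4) mod 7; (1|7)=+1, (4|7)=+1; (−1)^{1·-1·3}·(+1)^-1·(+1)^1 = -1.
v=∞: 1659931 > 0 and -5336482879 < 0  ⇒  (a,b)_∞ = +1.
v=29: a=29^-1·(≡5), b=29^-1·(≡24) mod 29; (5|29)=+1, (24|29)=+1; (−1)^{-1·-1·14}·(+1)^-1·(+1)^-1 = +1.
v=3: a=3^0·(≡1), b=3^-6·(≡2) mod 3; (1|3)=+1, (2|3)=-1; (−1)^{0·-6·1}·(+1)^-6·(-1)^0 = +1.
v=41: a=41^0·(≡2), b=41^1·(≡17) mod 41; (2|41)=+1, (17|41)=-1; (−1)^{0·1·20}·(+1)^1·(-1)^0 = +1.
v=13: a=13^1·(≡9), b=13^1·(≡12) mod 13; (9|13)=+1, (12|13)=+1; (−1)^{1·1·6}·(+1)^1·(+1)^1 = +1.
(1659931, -5336482879 / ℚ) ramifies at {7, 17, 37, 43}: a division algebra.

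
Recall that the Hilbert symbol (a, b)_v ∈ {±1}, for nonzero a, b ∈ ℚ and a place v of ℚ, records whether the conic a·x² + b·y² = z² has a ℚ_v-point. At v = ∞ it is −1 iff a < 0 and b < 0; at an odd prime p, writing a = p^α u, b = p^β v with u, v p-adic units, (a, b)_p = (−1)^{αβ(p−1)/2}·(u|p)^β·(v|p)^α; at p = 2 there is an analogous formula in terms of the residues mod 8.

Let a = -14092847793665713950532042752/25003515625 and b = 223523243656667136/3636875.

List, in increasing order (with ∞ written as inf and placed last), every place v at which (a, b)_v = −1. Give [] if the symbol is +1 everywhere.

(a, b) ≡ (-4522, 5434) mod (ℚ^×)²; places V = {2, 3, 5, 7, 11, 13, 17, 19, 23, ∞}.
(a,b)_23: α=-2, u≡18; β=-2, v≡18 (mod 23); (18|23)=+1, (18|23)=+1; sign (−1)^0·+1^-2·+1^-2 = +1.
(a,b)_7: α=9, u≡3; β=6, v≡2 (mod 7); (3|7)=-1, (2|7)=+1; sign (−1)^0·-1^6·+1^9 = +1.
(a,b)_11: α=-2, u≡8; β=-1, v≡8 (mod 11); (8|11)=-1, (8|11)=-1; sign (−1)^0·-1^-1·-1^-2 = -1.
(a,b)_∞: sgn(-4522)=−, sgn(5434)=+, so +1.
(a,b)_2: α=21, β=13; u≡3, v≡5 (mod 8); ε(u)ε(v)=1·0, αω(v)=21·1, βω(u)=13·1; sum ≡ 0  ⇒  +1.
(a,b)_3: α=4, u≡2; β=2, v≡1 (mod 3); (2|3)=-1, (1|3)=+1; sign (−1)^0·-1^2·+1^4 = +1.
(a,b)_13: α=2, u≡11; β=1, v≡11 (mod 13); (11|13)=-1, (11|13)=-1; sign (−1)^0·-1^1·-1^2 = -1.
(a,b)_5: α=-8, u≡2; β=-4, v≡4 (mod 5); (2|5)=-1, (4|5)=+1; sign (−1)^0·-1^-4·+1^-8 = +1.
(a,b)_17: α=3, u≡6; β=2, v≡6 (mod 17); (6|17)=-1, (6|17)=-1; sign (−1)^0·-1^2·-1^3 = -1.
(a,b)_19: α=5, u≡4; β=3, v≡4 (mod 19); (4|19)=+1, (4|19)=+1; sign (−1)^1·+1^3·+1^5 = -1.
|Ram(-4522, 5434)| = 4, even; anisotropic at {11, 13, 17, 19}.

[11, 13, 17, 19]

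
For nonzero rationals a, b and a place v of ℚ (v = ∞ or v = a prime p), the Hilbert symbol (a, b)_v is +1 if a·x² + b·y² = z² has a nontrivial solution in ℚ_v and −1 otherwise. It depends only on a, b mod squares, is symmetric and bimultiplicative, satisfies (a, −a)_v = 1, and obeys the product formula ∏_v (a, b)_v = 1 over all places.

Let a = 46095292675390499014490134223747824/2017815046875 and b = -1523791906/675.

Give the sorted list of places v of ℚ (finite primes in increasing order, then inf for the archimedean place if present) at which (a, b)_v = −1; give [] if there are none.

[2, 19]

(a, b) ≡ (1173, -176358) mod (ℚ^×)²; places V = {2, 3, 5, 7, 13, 17, 19, 23, 47, ∞}.
(a,b)_∞: sgn(1173)=+, sgn(-176358)=−, so +1.
(a,b)_3: α=-17, u≡1; β=-3, v≡2 (mod 3); (1|3)=+1, (2|3)=-1; sign (−1)^1·+1^-3·-1^-17 = +1.
(a,b)_17: α=5, u≡4; β=1, v≡8 (mod 17); (4|17)=+1, (8|17)=+1; sign (−1)^0·+1^1·+1^5 = +1.
(a,b)_47: α=2, u≡33; β=0, v≡10 (mod 47); (33|47)=-1, (10|47)=-1; sign (−1)^0·-1^0·-1^2 = +1.
(a,b)_13: α=4, u≡12; β=1, v≡2 (mod 13); (12|13)=+1, (2|13)=-1; sign (−1)^0·+1^1·-1^4 = +1.
(a,b)_2: α=4, β=1; u≡5, v≡5 (mod 8); ε(u)ε(v)=0·0, αω(v)=4·1, βω(u)=1·1; sum ≡ 1  ⇒  -1.
(a,b)_23: α=5, u≡21; β=2, v≡18 (mod 23); (21|23)=-1, (18|23)=+1; sign (−1)^0·-1^2·+1^5 = +1.
(a,b)_7: α=12, u≡2; β=3, v≡5 (mod 7); (2|7)=+1, (5|7)=-1; sign (−1)^0·+1^3·-1^12 = +1.
(a,b)_19: α=2, u≡10; β=1, v≡11 (mod 19); (10|19)=-1, (11|19)=+1; sign (−1)^0·-1^1·+1^2 = -1.
(a,b)_5: α=-6, u≡3; β=-2, v≡2 (mod 5); (3|5)=-1, (2|5)=-1; sign (−1)^0·-1^-2·-1^-6 = +1.
(1173, -176358 / ℚ) ramifies at {2, 19}: a division algebra.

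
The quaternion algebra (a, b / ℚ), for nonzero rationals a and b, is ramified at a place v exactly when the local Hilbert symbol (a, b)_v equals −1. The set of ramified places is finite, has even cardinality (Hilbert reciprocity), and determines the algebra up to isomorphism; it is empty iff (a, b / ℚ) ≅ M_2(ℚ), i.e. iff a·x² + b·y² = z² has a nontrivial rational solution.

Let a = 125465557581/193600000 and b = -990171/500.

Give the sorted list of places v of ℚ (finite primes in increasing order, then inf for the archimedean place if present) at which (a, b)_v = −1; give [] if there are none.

Mod squares: a ≡ 28210, b ≡ -3255. Check v ∈ {∞, 2, 3, 5, 7, 11, 13, 19, 31}.
v=13: a=13^3·(≡10), b=13^2·(≡5) mod 13; (10|13)=+1, (5|13)=-1; (−1)^{3·2·6}·(+1)^2·(-1)^3 = -1.
v=3: a=3^6·(≡1), b=3^3·(≡1) mod 3; (1|3)=+1, (1|3)=+1; (−1)^{6·3·1}·(+1)^3·(+1)^6 = +1.
v=31: a=31^1·(≡24), b=31^1·(≡5) mod 31; (24|31)=-1, (5|31)=+1; (−1)^{1·1·15}·(-1)^1·(+1)^1 = +1.
v=19: a=19^2·(≡2), b=19^0·(≡15) mod 19; (2|19)=-1, (15|19)=-1; (−1)^{2·0·9}·(-1)^0·(-1)^2 = +1.
v=∞: 28210 > 0 and -3255 < 0  ⇒  (a,b)_∞ = +1.
v=5: a=5^-5·(≡3), b=5^-3·(≡1) mod 5; (3|5)=-1, (1|5)=+1; (−1)^{-5·-3·2}·(-1)^-3·(+1)^-5 = -1.
v=11: a=11^-2·(≡2), b=11^0·(≡1) mod 11; (2|11)=-1, (1|11)=+1; (−1)^{-2·0·5}·(-1)^0·(+1)^-2 = +1.
v=7: a=7^1·(≡5), b=7^1·(≡1) mod 7; (5|7)=-1, (1|7)=+1; (−1)^{1·1·3}·(-1)^1·(+1)^1 = +1.
v=2: v_2(a)=-9, v_2(b)=-2; units ≡ 1, 1 (mod 8); ε·ε+αω+βω = 0·0+-9·0+-2·0 ≡ 0  ⇒  (a,b)_2 = +1.
(28210, -3255 / ℚ) ramifies at {5, 13}: a division algebra.

[5, 13]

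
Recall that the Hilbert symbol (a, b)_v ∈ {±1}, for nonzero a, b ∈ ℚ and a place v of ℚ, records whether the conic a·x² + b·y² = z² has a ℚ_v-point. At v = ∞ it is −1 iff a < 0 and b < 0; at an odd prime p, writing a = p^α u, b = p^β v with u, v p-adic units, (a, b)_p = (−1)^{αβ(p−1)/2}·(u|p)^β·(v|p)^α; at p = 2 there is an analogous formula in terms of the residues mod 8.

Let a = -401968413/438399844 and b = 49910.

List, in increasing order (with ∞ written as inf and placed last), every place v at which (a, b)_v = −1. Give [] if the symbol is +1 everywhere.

Mod squares: a ≡ -93, b ≡ 49910. Check v ∈ {∞, 2, 3, 5, 7, 11, 19, 23, 29, 31}.
v=7: a=7^2·(≡3), b=7^1·(≡4) mod 7; (3|7)=-1, (4|7)=+1; (−1)^{2·1·3}·(-1)^1·(+1)^2 = -1.
v=2: v_2(a)=-2, v_2(b)=1; units ≡ 3, 3 (mod 8); ε·ε+αω+βω = 1·1+-2·1+1·1 ≡ 0  ⇒  (a,b)_2 = +1.
v=29: a=29^-2·(≡4), b=29^0·(≡1) mod 29; (4|29)=+1, (1|29)=+1; (−1)^{-2·0·14}·(+1)^0·(+1)^-2 = +1.
v=11: a=11^2·(≡8), b=11^0·(≡3) mod 11; (8|11)=-1, (3|11)=+1; (−1)^{2·0·5}·(-1)^0·(+1)^2 = +1.
v=3: a=3^7·(≡2), b=3^0·(≡2) mod 3; (2|3)=-1, (2|3)=-1; (−1)^{7·0·1}·(-1)^0·(-1)^7 = -1.
v=19: a=19^-4·(≡14), b=19^0·(≡16) mod 19; (14|19)=-1, (16|19)=+1; (−1)^{-4·0·9}·(-1)^0·(+1)^-4 = +1.
v=31: a=31^1·(≡8), b=31^1·(≡29) mod 31; (8|31)=+1, (29|31)=-1; (−1)^{1·1·15}·(+1)^1·(-1)^1 = +1.
v=∞: -93 < 0 and 49910 > 0  ⇒  (a,b)_∞ = +1.
v=23: a=23^0·(≡7), b=23^1·(≡8) mod 23; (7|23)=-1, (8|23)=+1; (−1)^{0·1·11}·(-1)^1·(+1)^0 = -1.
v=5: a=5^0·(≡3), b=5^1·(≡2) mod 5; (3|5)=-1, (2|5)=-1; (−1)^{0·1·2}·(-1)^1·(-1)^0 = -1.
Ram(-93, 49910) = {3, 5, 7, 23}; no ℚ_3-point on the conic.

[3, 5, 7, 23]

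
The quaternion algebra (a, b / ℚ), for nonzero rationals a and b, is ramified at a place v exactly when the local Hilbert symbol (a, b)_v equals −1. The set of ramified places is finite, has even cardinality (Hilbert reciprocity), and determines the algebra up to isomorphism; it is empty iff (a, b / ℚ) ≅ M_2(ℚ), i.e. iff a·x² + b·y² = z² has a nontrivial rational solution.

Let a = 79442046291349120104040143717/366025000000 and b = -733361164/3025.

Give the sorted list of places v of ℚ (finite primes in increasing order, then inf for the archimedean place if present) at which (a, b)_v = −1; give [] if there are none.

[7, 17]

Mod squares: a ≡ 2426053, b ≡ -346579. Check v ∈ {∞, 2, 3, 5, 7, 11, 17, 19, 23, 29, 37, 47}.
v=19: a=19^3·(≡11), b=19^1·(≡3) mod 19; (11|19)=+1, (3|19)=-1; (−1)^{3·1·9}·(+1)^1·(-1)^3 = +1.
v=47: a=47^2·(≡18), b=47^0·(≡11) mod 47; (18|47)=+1, (11|47)=-1; (−1)^{2·0·23}·(+1)^0·(-1)^2 = +1.
v=7: a=7^3·(≡1), b=7^0·(≡3) mod 7; (1|7)=+1, (3|7)=-1; (−1)^{3·0·3}·(+1)^0·(-1)^3 = -1.
v=17: a=17^3·(≡10), b=17^1·(≡15) mod 17; (10|17)=-1, (15|17)=+1; (−1)^{3·1·8}·(-1)^1·(+1)^3 = -1.
v=3: a=3^2·(≡1), b=3^0·(≡2) mod 3; (1|3)=+1, (2|3)=-1; (−1)^{2·0·1}·(+1)^0·(-1)^2 = +1.
v=2: v_2(a)=-6, v_2(b)=2; units ≡ 5, 5 (mod 8); ε·ε+αω+βω = 0·0+-6·1+2·1 ≡ 0  ⇒  (a,b)_2 = +1.
v=29: a=29^3·(≡17), b=29^1·(≡10) mod 29; (17|29)=-1, (10|29)=-1; (−1)^{3·1·14}·(-1)^1·(-1)^3 = +1.
v=5: a=5^-8·(≡3), b=5^-2·(≡1) mod 5; (3|5)=-1, (1|5)=+1; (−1)^{-8·-2·2}·(-1)^-2·(+1)^-8 = +1.
v=∞: 2426053 > 0 and -346579 < 0  ⇒  (a,b)_∞ = +1.
v=11: a=11^-4·(≡3), b=11^-2·(≡1) mod 11; (3|11)=+1, (1|11)=+1; (−1)^{-4·-2·5}·(+1)^-2·(+1)^-4 = +1.
v=23: a=23^4·(≡6), b=23^2·(≡18) mod 23; (6|23)=+1, (18|23)=+1; (−1)^{4·2·11}·(+1)^2·(+1)^4 = +1.
v=37: a=37^3·(≡6), b=37^1·(≡17) mod 37; (6|37)=-1, (17|37)=-1; (−1)^{3·1·18}·(-1)^1·(-1)^3 = +1.
|Ram(2426053, -346579)| = 2, even; anisotropic at {7, 17}.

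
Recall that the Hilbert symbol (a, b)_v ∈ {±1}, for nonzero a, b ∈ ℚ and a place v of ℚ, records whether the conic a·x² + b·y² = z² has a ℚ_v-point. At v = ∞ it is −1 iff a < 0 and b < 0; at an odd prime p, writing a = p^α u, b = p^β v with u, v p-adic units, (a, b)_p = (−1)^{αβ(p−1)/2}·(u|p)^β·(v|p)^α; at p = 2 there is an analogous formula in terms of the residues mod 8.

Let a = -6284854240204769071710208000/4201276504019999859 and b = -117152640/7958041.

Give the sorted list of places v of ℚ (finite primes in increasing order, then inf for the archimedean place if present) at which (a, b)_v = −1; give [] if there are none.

[5, 13, 23, inf]

Mod squares: a ≡ -4374370, b ≡ -110. Check v ∈ {∞, 2, 3, 5, 7, 11, 13, 17, 19, 23, 31, 43}.
v=31: a=31^-4·(≡20), b=31^-2·(≡20) mod 31; (20|31)=+1, (20|31)=+1; (−1)^{-4·-2·15}·(+1)^-2·(+1)^-4 = +1.
v=17: a=17^2·(≡8), b=17^0·(≡4) mod 17; (8|17)=+1, (4|17)=+1; (−1)^{2·0·8}·(+1)^0·(+1)^2 = +1.
v=7: a=7^-5·(≡4), b=7^-2·(≡2) mod 7; (4|7)=+1, (2|7)=+1; (−1)^{-5·-2·3}·(+1)^-2·(+1)^-5 = +1.
v=19: a=19^3·(≡10), b=19^0·(≡6) mod 19; (10|19)=-1, (6|19)=+1; (−1)^{3·0·9}·(-1)^0·(+1)^3 = +1.
v=2: v_2(a)=17, v_2(b)=7; units ≡ 7, 1 (mod 8); ε·ε+αω+βω = 1·0+17·0+7·0 ≡ 0  ⇒  (a,b)_2 = +1.
v=43: a=43^6·(≡34), b=43^2·(≡34) mod 43; (34|43)=-1, (34|43)=-1; (−1)^{6·2·21}·(-1)^2·(-1)^6 = +1.
v=∞: -4374370 < 0 and -110 < 0  ⇒  (a,b)_∞ = -1.
v=23: a=23^1·(≡22), b=23^0·(≡14) mod 23; (22|23)=-1, (14|23)=-1; (−1)^{1·0·11}·(-1)^0·(-1)^1 = -1.
v=13: a=13^-5·(≡5), b=13^-2·(≡2) mod 13; (5|13)=-1, (2|13)=-1; (−1)^{-5·-2·6}·(-1)^-2·(-1)^-5 = -1.
v=11: a=11^3·(≡6), b=11^1·(≡5) mod 11; (6|11)=-1, (5|11)=+1; (−1)^{3·1·5}·(-1)^1·(+1)^3 = +1.
v=3: a=3^-6·(≡2), b=3^2·(≡1) mod 3; (2|3)=-1, (1|3)=+1; (−1)^{-6·2·1}·(-1)^2·(+1)^-6 = +1.
v=5: a=5^3·(≡4), b=5^1·(≡2) mod 5; (4|5)=+1, (2|5)=-1; (−1)^{3·1·2}·(+1)^1·(-1)^3 = -1.
Ram(-4374370, -110) = {5, 13, 23, ∞}; no ℚ_5-point on the conic.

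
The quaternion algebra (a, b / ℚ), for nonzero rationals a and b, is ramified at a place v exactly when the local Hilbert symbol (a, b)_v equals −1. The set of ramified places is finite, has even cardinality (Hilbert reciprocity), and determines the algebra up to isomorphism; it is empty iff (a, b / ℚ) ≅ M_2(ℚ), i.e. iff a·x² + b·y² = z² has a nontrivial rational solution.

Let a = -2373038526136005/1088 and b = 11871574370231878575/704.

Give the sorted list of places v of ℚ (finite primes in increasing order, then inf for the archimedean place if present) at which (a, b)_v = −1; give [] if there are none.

Mod squares: a ≡ -6953765, b ≡ 493493. Check v ∈ {∞, 2, 3, 5, 7, 11, 13, 17, 23, 29, 31}.
v=17: a=17^-1·(≡13), b=17^1·(≡3) mod 17; (13|17)=+1, (3|17)=-1; (−1)^{-1·1·8}·(+1)^1·(-1)^-1 = -1.
v=29: a=29^1·(≡23), b=29^1·(≡7) mod 29; (23|29)=+1, (7|29)=+1; (−1)^{1·1·14}·(+1)^1·(+1)^1 = +1.
v=5: a=5^1·(≡3), b=5^2·(≡2) mod 5; (3|5)=-1, (2|5)=-1; (−1)^{1·2·2}·(-1)^2·(-1)^1 = -1.
v=7: a=7^3·(≡3), b=7^1·(≡4) mod 7; (3|7)=-1, (4|7)=+1; (−1)^{3·1·3}·(-1)^1·(+1)^3 = +1.
v=31: a=31^3·(≡28), b=31^2·(≡9) mod 31; (28|31)=+1, (9|31)=+1; (−1)^{3·2·15}·(+1)^2·(+1)^3 = +1.
v=∞: -6953765 < 0 and 493493 > 0  ⇒  (a,b)_∞ = +1.
v=13: a=13^3·(≡7), b=13^5·(≡1) mod 13; (7|13)=-1, (1|13)=+1; (−1)^{3·5·6}·(-1)^5·(+1)^3 = -1.
v=2: v_2(a)=-6, v_2(b)=-6; units ≡ 3, 5 (mod 8); ε·ε+αω+βω = 1·0+-6·1+-6·1 ≡ 0  ⇒  (a,b)_2 = +1.
v=3: a=3^6·(≡1), b=3^6·(≡2) mod 3; (1|3)=+1, (2|3)=-1; (−1)^{6·6·1}·(+1)^6·(-1)^6 = +1.
v=23: a=23^0·(≡4), b=23^2·(≡20) mod 23; (4|23)=+1, (20|23)=-1; (−1)^{0·2·11}·(+1)^2·(-1)^0 = +1.
v=11: a=11^0·(≡2), b=11^-1·(≡1) mod 11; (2|11)=-1, (1|11)=+1; (−1)^{0·-1·5}·(-1)^-1·(+1)^0 = -1.
|Ram(-6953765, 493493)| = 4, even; anisotropic at {5, 11, 13, 17}.

[5, 11, 13, 17]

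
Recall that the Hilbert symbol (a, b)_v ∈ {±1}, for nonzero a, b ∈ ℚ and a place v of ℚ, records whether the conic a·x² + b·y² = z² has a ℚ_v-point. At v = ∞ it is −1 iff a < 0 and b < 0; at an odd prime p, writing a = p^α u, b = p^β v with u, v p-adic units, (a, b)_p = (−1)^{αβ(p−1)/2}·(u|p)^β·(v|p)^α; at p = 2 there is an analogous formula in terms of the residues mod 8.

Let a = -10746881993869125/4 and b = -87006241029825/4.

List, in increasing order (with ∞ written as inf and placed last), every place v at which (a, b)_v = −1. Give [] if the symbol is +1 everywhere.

[2, 3, 5, 13, 19, inf]

(a, b) ≡ (-1826565, -96577) mod (ℚ^×)²; places V = {2, 3, 5, 13, 17, 19, 23, 29, ∞}.
(a,b)_29: α=3, u≡27; β=2, v≡25 (mod 29); (27|29)=-1, (25|29)=+1; sign (−1)^0·-1^2·+1^3 = +1.
(a,b)_2: α=-2, β=-2; u≡3, v≡7 (mod 8); ε(u)ε(v)=1·1, αω(v)=-2·0, βω(u)=-2·1; sum ≡ 1  ⇒  -1.
(a,b)_23: α=4, u≡8; β=3, v≡21 (mod 23); (8|23)=+1, (21|23)=-1; sign (−1)^0·+1^3·-1^4 = +1.
(a,b)_5: α=3, u≡3; β=2, v≡3 (mod 5); (3|5)=-1, (3|5)=-1; sign (−1)^0·-1^2·-1^3 = -1.
(a,b)_3: α=1, u≡1; β=4, v≡2 (mod 3); (1|3)=+1, (2|3)=-1; sign (−1)^0·+1^4·-1^1 = -1.
(a,b)_13: α=1, u≡10; β=1, v≡7 (mod 13); (10|13)=+1, (7|13)=-1; sign (−1)^0·+1^1·-1^1 = -1.
(a,b)_17: α=1, u≡3; β=1, v≡10 (mod 17); (3|17)=-1, (10|17)=-1; sign (−1)^0·-1^1·-1^1 = +1.
(a,b)_∞: sgn(-1826565)=−, sgn(-96577)=−, so -1.
(a,b)_19: α=1, u≡5; β=1, v≡4 (mod 19); (5|19)=+1, (4|19)=+1; sign (−1)^1·+1^1·+1^1 = -1.
|Ram(-1826565, -96577)| = 6, even; anisotropic at {2, 3, 5, 13, 19, ∞}.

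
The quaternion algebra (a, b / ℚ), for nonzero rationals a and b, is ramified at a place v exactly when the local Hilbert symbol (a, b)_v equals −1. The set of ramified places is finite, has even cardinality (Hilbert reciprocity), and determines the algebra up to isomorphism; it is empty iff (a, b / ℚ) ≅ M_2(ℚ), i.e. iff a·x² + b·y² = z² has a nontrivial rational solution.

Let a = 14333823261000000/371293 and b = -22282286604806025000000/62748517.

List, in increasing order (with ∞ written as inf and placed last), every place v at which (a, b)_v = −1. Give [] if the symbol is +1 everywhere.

[3, 13, 43, 47]

Mod squares: a ≡ 12857, b ≡ -1812837. Check v ∈ {∞, 2, 3, 5, 7, 13, 23, 43, 47}.
v=23: a=23^1·(≡19), b=23^1·(≡12) mod 23; (19|23)=-1, (12|23)=+1; (−1)^{1·1·11}·(-1)^1·(+1)^1 = +1.
v=13: a=13^-5·(≡4), b=13^-7·(≡8) mod 13; (4|13)=+1, (8|13)=-1; (−1)^{-5·-7·6}·(+1)^-7·(-1)^-5 = -1.
v=43: a=43^1·(≡13), b=43^1·(≡24) mod 43; (13|43)=+1, (24|43)=+1; (−1)^{1·1·21}·(+1)^1·(+1)^1 = -1.
v=7: a=7^0·(≡5), b=7^2·(≡2) mod 7; (5|7)=-1, (2|7)=+1; (−1)^{0·2·3}·(-1)^2·(+1)^0 = +1.
v=2: v_2(a)=6, v_2(b)=6; units ≡ 1, 3 (mod 8); ε·ε+αω+βω = 0·1+6·1+6·0 ≡ 0  ⇒  (a,b)_2 = +1.
v=5: a=5^6·(≡3), b=5^8·(≡3) mod 5; (3|5)=-1, (3|5)=-1; (−1)^{6·8·2}·(-1)^8·(-1)^6 = +1.
v=3: a=3^8·(≡2), b=3^11·(≡2) mod 3; (2|3)=-1, (2|3)=-1; (−1)^{8·11·1}·(-1)^11·(-1)^8 = -1.
v=47: a=47^2·(≡11), b=47^3·(≡37) mod 47; (11|47)=-1, (37|47)=+1; (−1)^{2·3·23}·(-1)^3·(+1)^2 = -1.
v=∞: 12857 > 0 and -1812837 < 0  ⇒  (a,b)_∞ = +1.
(12857, -1812837 / ℚ) ramifies at {3, 13, 43, 47}: a division algebra.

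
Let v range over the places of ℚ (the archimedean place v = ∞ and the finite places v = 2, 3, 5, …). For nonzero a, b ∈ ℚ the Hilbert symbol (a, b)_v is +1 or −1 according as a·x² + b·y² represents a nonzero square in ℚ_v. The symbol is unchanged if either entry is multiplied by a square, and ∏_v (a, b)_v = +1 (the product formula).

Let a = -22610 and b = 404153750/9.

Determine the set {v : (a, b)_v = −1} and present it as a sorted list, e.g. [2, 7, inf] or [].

Mod squares: a ≡ -22610, b ≡ 646646. Check v ∈ {∞, 2, 3, 5, 7, 11, 13, 17, 19}.
v=7: a=7^1·(≡4), b=7^1·(≡6) mod 7; (4|7)=+1, (6|7)=-1; (−1)^{1·1·3}·(+1)^1·(-1)^1 = +1.
v=19: a=19^1·(≡7), b=19^1·(≡1) mod 19; (7|19)=+1, (1|19)=+1; (−1)^{1·1·9}·(+1)^1·(+1)^1 = -1.
v=3: a=3^0·(≡1), b=3^-2·(≡2) mod 3; (1|3)=+1, (2|3)=-1; (−1)^{0·-2·1}·(+1)^-2·(-1)^0 = +1.
v=17: a=17^1·(≡13), b=17^1·(≡13) mod 17; (13|17)=+1, (13|17)=+1; (−1)^{1·1·8}·(+1)^1·(+1)^1 = +1.
v=∞: -22610 < 0 and 646646 > 0  ⇒  (a,b)_∞ = +1.
v=5: a=5^1·(≡3), b=5^4·(≡4) mod 5; (3|5)=-1, (4|5)=+1; (−1)^{1·4·2}·(-1)^4·(+1)^1 = +1.
v=11: a=11^0·(≡6), b=11^1·(≡2) mod 11; (6|11)=-1, (2|11)=-1; (−1)^{0·1·5}·(-1)^1·(-1)^0 = -1.
v=2: v_2(a)=1, v_2(b)=1; units ≡ 7, 3 (mod 8); ε·ε+αω+βω = 1·1+1·1+1·0 ≡ 0  ⇒  (a,b)_2 = +1.
v=13: a=13^0·(≡10), b=13^1·(≡12) mod 13; (10|13)=+1, (12|13)=+1; (−1)^{0·1·6}·(+1)^1·(+1)^0 = +1.
Ram(-22610, 646646) = {11, 19}; no ℚ_11-point on the conic.

[11, 19]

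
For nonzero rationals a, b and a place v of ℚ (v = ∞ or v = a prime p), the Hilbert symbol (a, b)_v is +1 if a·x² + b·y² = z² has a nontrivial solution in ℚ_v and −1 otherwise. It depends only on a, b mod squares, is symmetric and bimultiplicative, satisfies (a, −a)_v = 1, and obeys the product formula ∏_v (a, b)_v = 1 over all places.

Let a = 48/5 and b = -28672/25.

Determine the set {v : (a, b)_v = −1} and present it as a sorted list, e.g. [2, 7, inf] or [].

(a, b) ≡ (15, -7) mod (ℚ^×)²; places V = {2, 3, 5, 7, ∞}.
(a,b)_5: α=-1, u≡3; β=-2, v≡3 (mod 5); (3|5)=-1, (3|5)=-1; sign (−1)^0·-1^-2·-1^-1 = -1.
(a,b)_7: α=0, u≡4; β=1, v≡5 (mod 7); (4|7)=+1, (5|7)=-1; sign (−1)^0·+1^1·-1^0 = +1.
(a,b)_3: α=1, u≡2; β=0, v≡2 (mod 3); (2|3)=-1, (2|3)=-1; sign (−1)^0·-1^0·-1^1 = -1.
(a,b)_∞: sgn(15)=+, sgn(-7)=−, so +1.
(a,b)_2: α=4, β=12; u≡7, v≡1 (mod 8); ε(u)ε(v)=1·0, αω(v)=4·0, βω(u)=12·0; sum ≡ 0  ⇒  +1.
(15, -7 / ℚ) ramifies at {3, 5}: a division algebra.

[3, 5]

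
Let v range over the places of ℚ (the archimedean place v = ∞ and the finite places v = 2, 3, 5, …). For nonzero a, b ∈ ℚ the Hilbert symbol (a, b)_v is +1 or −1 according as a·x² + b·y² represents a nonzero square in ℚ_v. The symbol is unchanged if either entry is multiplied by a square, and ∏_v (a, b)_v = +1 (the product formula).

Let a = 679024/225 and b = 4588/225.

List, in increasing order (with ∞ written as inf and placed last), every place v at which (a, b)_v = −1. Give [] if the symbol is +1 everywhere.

[2, 37]

(a, b) ≡ (31, 1147) mod (ℚ^×)²; places V = {2, 3, 5, 31, 37, ∞}.
(a,b)_∞: sgn(31)=+, sgn(1147)=+, so +1.
(a,b)_3: α=-2, u≡1; β=-2, v≡1 (mod 3); (1|3)=+1, (1|3)=+1; sign (−1)^0·+1^-2·+1^-2 = +1.
(a,b)_37: α=2, u≡5; β=1, v≡29 (mod 37); (5|37)=-1, (29|37)=-1; sign (−1)^0·-1^1·-1^2 = -1.
(a,b)_5: α=-2, u≡1; β=-2, v≡2 (mod 5); (1|5)=+1, (2|5)=-1; sign (−1)^0·+1^-2·-1^-2 = +1.
(a,b)_31: α=1, u≡10; β=1, v≡3 (mod 31); (10|31)=+1, (3|31)=-1; sign (−1)^1·+1^1·-1^1 = +1.
(a,b)_2: α=4, β=2; u≡7, v≡3 (mod 8); ε(u)ε(v)=1·1, αω(v)=4·1, βω(u)=2·0; sum ≡ 1  ⇒  -1.
|Ram(31, 1147)| = 2, even; anisotropic at {2, 37}.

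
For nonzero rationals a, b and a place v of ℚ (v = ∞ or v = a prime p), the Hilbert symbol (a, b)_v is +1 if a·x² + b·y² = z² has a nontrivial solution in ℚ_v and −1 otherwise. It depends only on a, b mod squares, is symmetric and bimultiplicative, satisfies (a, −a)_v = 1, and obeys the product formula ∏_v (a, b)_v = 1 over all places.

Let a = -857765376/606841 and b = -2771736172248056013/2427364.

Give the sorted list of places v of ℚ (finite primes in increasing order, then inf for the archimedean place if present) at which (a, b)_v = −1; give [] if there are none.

(a, b) ≡ (-41366, -83237) mod (ℚ^×)²; places V = {2, 3, 7, 11, 13, 19, 23, 31, 37, 41, 43, 47, ∞}.
(a,b)_47: α=0, u≡33; β=1, v≡20 (mod 47); (33|47)=-1, (20|47)=-1; sign (−1)^0·-1^1·-1^0 = -1.
(a,b)_∞: sgn(-41366)=−, sgn(-83237)=−, so -1.
(a,b)_43: α=1, u≡28; β=2, v≡31 (mod 43); (28|43)=-1, (31|43)=+1; sign (−1)^0·-1^2·+1^1 = +1.
(a,b)_41: α=-2, u≡14; β=-2, v≡11 (mod 41); (14|41)=-1, (11|41)=-1; sign (−1)^0·-1^-2·-1^-2 = +1.
(a,b)_19: α=-2, u≡4; β=-2, v≡14 (mod 19); (4|19)=+1, (14|19)=-1; sign (−1)^0·+1^-2·-1^-2 = +1.
(a,b)_11: α=0, u≡4; β=1, v≡9 (mod 11); (4|11)=+1, (9|11)=+1; sign (−1)^0·+1^1·+1^0 = +1.
(a,b)_37: α=1, u≡5; β=2, v≡20 (mod 37); (5|37)=-1, (20|37)=-1; sign (−1)^0·-1^2·-1^1 = -1.
(a,b)_7: α=0, u≡2; β=1, v≡4 (mod 7); (2|7)=+1, (4|7)=+1; sign (−1)^0·+1^1·+1^0 = +1.
(a,b)_31: α=0, u≡10; β=2, v≡29 (mod 31); (10|31)=+1, (29|31)=-1; sign (−1)^0·+1^2·-1^0 = +1.
(a,b)_13: α=1, u≡3; β=2, v≡8 (mod 13); (3|13)=+1, (8|13)=-1; sign (−1)^0·+1^2·-1^1 = -1.
(a,b)_2: α=9, β=-2; u≡5, v≡3 (mod 8); ε(u)ε(v)=0·1, αω(v)=9·1, βω(u)=-2·1; sum ≡ 1  ⇒  -1.
(a,b)_3: α=4, u≡1; β=4, v≡1 (mod 3); (1|3)=+1, (1|3)=+1; sign (−1)^0·+1^4·+1^4 = +1.
(a,b)_23: α=0, u≡21; β=1, v≡20 (mod 23); (21|23)=-1, (20|23)=-1; sign (−1)^0·-1^1·-1^0 = -1.
(-41366, -83237 / ℚ) ramifies at {2, 13, 23, 37, 47, ∞}: a division algebra.

[2, 13, 23, 37, 47, inf]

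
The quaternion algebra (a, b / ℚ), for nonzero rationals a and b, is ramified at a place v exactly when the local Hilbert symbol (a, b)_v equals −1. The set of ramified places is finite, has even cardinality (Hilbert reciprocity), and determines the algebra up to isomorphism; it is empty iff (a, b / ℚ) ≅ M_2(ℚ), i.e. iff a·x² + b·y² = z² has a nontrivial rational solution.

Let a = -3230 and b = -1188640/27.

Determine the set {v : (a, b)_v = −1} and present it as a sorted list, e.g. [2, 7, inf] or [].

[2, inf]

Mod squares: a ≡ -3230, b ≡ -222870. Check v ∈ {∞, 2, 3, 5, 17, 19, 23}.
v=23: a=23^0·(≡13), b=23^1·(≡6) mod 23; (13|23)=+1, (6|23)=+1; (−1)^{0·1·11}·(+1)^1·(+1)^0 = +1.
v=17: a=17^1·(≡14), b=17^1·(≡12) mod 17; (14|17)=-1, (12|17)=-1; (−1)^{1·1·8}·(-1)^1·(-1)^1 = +1.
v=19: a=19^1·(≡1), b=19^1·(≡8) mod 19; (1|19)=+1, (8|19)=-1; (−1)^{1·1·9}·(+1)^1·(-1)^1 = +1.
v=5: a=5^1·(≡4), b=5^1·(≡1) mod 5; (4|5)=+1, (1|5)=+1; (−1)^{1·1·2}·(+1)^1·(+1)^1 = +1.
v=3: a=3^0·(≡1), b=3^-3·(≡2) mod 3; (1|3)=+1, (2|3)=-1; (−1)^{0·-3·1}·(+1)^-3·(-1)^0 = +1.
v=∞: -3230 < 0 and -222870 < 0  ⇒  (a,b)_∞ = -1.
v=2: v_2(a)=1, v_2(b)=5; units ≡ 1, 5 (mod 8); ε·ε+αω+βω = 0·0+1·1+5·0 ≡ 1  ⇒  (a,b)_2 = -1.
|Ram(-3230, -222870)| = 2, even; anisotropic at {2, ∞}.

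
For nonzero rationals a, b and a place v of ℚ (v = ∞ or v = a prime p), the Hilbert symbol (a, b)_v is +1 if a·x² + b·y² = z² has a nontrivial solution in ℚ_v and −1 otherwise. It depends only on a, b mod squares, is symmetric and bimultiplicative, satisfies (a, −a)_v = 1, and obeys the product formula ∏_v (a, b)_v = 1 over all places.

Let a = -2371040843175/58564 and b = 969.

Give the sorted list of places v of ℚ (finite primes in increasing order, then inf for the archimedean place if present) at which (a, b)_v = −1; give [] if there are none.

[17, 29]

Mod squares: a ≡ -1247, b ≡ 969. Check v ∈ {∞, 2, 3, 5, 11, 17, 19, 29, 43}.
v=29: a=29^1·(≡8), b=29^0·(≡12) mod 29; (8|29)=-1, (12|29)=-1; (−1)^{1·0·14}·(-1)^0·(-1)^1 = -1.
v=11: a=11^-4·(≡10), b=11^0·(≡1) mod 11; (10|11)=-1, (1|11)=+1; (−1)^{-4·0·5}·(-1)^0·(+1)^-4 = +1.
v=2: v_2(a)=-2, v_2(b)=0; units ≡ 1, 1 (mod 8); ε·ε+αω+βω = 0·0+-2·0+0·0 ≡ 0  ⇒  (a,b)_2 = +1.
v=19: a=19^2·(≡6), b=19^1·(≡13) mod 19; (6|19)=+1, (13|19)=-1; (−1)^{2·1·9}·(+1)^1·(-1)^2 = +1.
v=43: a=43^1·(≡23), b=43^0·(≡23) mod 43; (23|43)=+1, (23|43)=+1; (−1)^{1·0·21}·(+1)^0·(+1)^1 = +1.
v=3: a=3^6·(≡1), b=3^1·(≡2) mod 3; (1|3)=+1, (2|3)=-1; (−1)^{6·1·1}·(+1)^1·(-1)^6 = +1.
v=5: a=5^2·(≡2), b=5^0·(≡4) mod 5; (2|5)=-1, (4|5)=+1; (−1)^{2·0·2}·(-1)^0·(+1)^2 = +1.
v=17: a=17^2·(≡7), b=17^1·(≡6) mod 17; (7|17)=-1, (6|17)=-1; (−1)^{2·1·8}·(-1)^1·(-1)^2 = -1.
v=∞: -1247 < 0 and 969 > 0  ⇒  (a,b)_∞ = +1.
|Ram(-1247, 969)| = 2, even; anisotropic at {17, 29}.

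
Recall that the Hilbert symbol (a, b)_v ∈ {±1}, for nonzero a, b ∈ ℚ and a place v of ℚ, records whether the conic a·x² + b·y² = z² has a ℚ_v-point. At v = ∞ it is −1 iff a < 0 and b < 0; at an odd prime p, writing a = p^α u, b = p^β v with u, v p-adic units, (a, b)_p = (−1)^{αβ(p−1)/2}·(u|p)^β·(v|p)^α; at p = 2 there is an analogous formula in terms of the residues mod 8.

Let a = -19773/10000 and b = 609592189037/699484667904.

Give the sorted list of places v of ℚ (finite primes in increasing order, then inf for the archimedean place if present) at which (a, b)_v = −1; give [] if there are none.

[13, 23]

(a, b) ≡ (-13, 437) mod (ℚ^×)²; places V = {2, 3, 5, 11, 13, 17, 19, 23, ∞}.
(a,b)_11: α=0, u≡5; β=-4, v≡8 (mod 11); (5|11)=+1, (8|11)=-1; sign (−1)^0·+1^-4·-1^0 = +1.
(a,b)_23: α=0, u≡17; β=1, v≡19 (mod 23); (17|23)=-1, (19|23)=-1; sign (−1)^0·-1^1·-1^0 = -1.
(a,b)_3: α=2, u≡2; β=-6, v≡2 (mod 3); (2|3)=-1, (2|3)=-1; sign (−1)^0·-1^-6·-1^2 = +1.
(a,b)_∞: sgn(-13)=−, sgn(437)=+, so +1.
(a,b)_13: α=3, u≡10; β=6, v≡7 (mod 13); (10|13)=+1, (7|13)=-1; sign (−1)^0·+1^6·-1^3 = -1.
(a,b)_2: α=-4, β=-16; u≡3, v≡5 (mod 8); ε(u)ε(v)=1·0, αω(v)=-4·1, βω(u)=-16·1; sum ≡ 0  ⇒  +1.
(a,b)_19: α=0, u≡1; β=1, v≡1 (mod 19); (1|19)=+1, (1|19)=+1; sign (−1)^0·+1^1·+1^0 = +1.
(a,b)_17: α=0, u≡8; β=2, v≡10 (mod 17); (8|17)=+1, (10|17)=-1; sign (−1)^0·+1^2·-1^0 = +1.
(a,b)_5: α=-4, u≡2; β=0, v≡3 (mod 5); (2|5)=-1, (3|5)=-1; sign (−1)^0·-1^0·-1^-4 = +1.
Ram(-13, 437) = {13, 23}; no ℚ_13-point on the conic.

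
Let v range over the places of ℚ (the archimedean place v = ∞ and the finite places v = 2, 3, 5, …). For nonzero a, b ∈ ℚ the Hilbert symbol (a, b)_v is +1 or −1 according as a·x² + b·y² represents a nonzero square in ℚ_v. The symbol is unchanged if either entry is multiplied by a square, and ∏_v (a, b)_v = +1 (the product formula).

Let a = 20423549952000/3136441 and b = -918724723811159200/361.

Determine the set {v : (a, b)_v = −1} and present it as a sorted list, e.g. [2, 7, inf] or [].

Mod squares: a ≡ 14570, b ≡ -37882. Check v ∈ {∞, 2, 3, 5, 7, 11, 13, 19, 23, 31, 47}.
v=3: a=3^4·(≡2), b=3^0·(≡2) mod 3; (2|3)=-1, (2|3)=-1; (−1)^{4·0·1}·(-1)^0·(-1)^4 = +1.
v=7: a=7^-2·(≡6), b=7^0·(≡4) mod 7; (6|7)=-1, (4|7)=+1; (−1)^{-2·0·3}·(-1)^0·(+1)^-2 = +1.
v=2: v_2(a)=13, v_2(b)=5; units ≡ 5, 3 (mod 8); ε·ε+αω+βω = 0·1+13·1+5·1 ≡ 0  ⇒  (a,b)_2 = +1.
v=31: a=31^1·(≡20), b=31^3·(≡1) mod 31; (20|31)=+1, (1|31)=+1; (−1)^{1·3·15}·(+1)^3·(+1)^1 = -1.
v=5: a=5^3·(≡1), b=5^2·(≡2) mod 5; (1|5)=+1, (2|5)=-1; (−1)^{3·2·2}·(+1)^2·(-1)^3 = -1.
v=19: a=19^0·(≡5), b=19^-2·(≡6) mod 19; (5|19)=+1, (6|19)=+1; (−1)^{0·-2·9}·(+1)^-2·(+1)^0 = +1.
v=∞: 14570 > 0 and -37882 < 0  ⇒  (a,b)_∞ = +1.
v=11: a=11^-2·(≡6), b=11^0·(≡6) mod 11; (6|11)=-1, (6|11)=-1; (−1)^{-2·0·5}·(-1)^0·(-1)^-2 = +1.
v=13: a=13^2·(≡1), b=13^5·(≡11) mod 13; (1|13)=+1, (11|13)=-1; (−1)^{2·5·6}·(+1)^5·(-1)^2 = +1.
v=23: a=23^-2·(≡20), b=23^0·(≡19) mod 23; (20|23)=-1, (19|23)=-1; (−1)^{-2·0·11}·(-1)^0·(-1)^-2 = +1.
v=47: a=47^1·(≡42), b=47^3·(≡44) mod 47; (42|47)=+1, (44|47)=-1; (−1)^{1·3·23}·(+1)^3·(-1)^1 = +1.
Ram(14570, -37882) = {5, 31}; no ℚ_5-point on the conic.

[5, 31]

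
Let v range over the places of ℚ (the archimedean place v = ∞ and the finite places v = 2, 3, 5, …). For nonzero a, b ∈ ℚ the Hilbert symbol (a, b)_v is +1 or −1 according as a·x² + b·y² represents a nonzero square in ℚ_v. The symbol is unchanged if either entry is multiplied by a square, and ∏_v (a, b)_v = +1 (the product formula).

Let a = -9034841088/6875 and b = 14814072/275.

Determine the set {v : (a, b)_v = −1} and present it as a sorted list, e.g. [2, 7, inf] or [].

[2, 13, 17, 19]

Mod squares: a ≡ -2717, b ≡ 92378. Check v ∈ {∞, 2, 3, 5, 7, 11, 13, 17, 19}.
v=2: v_2(a)=10, v_2(b)=3; units ≡ 3, 5 (mod 8); ε·ε+αω+βω = 1·0+10·1+3·1 ≡ 1  ⇒  (a,b)_2 = -1.
v=17: a=17^0·(≡11), b=17^1·(≡10) mod 17; (11|17)=-1, (10|17)=-1; (−1)^{0·1·8}·(-1)^1·(-1)^0 = -1.
v=13: a=13^1·(≡1), b=13^1·(≡8) mod 13; (1|13)=+1, (8|13)=-1; (−1)^{1·1·6}·(+1)^1·(-1)^1 = -1.
v=11: a=11^-1·(≡10), b=11^-1·(≡3) mod 11; (10|11)=-1, (3|11)=+1; (−1)^{-1·-1·5}·(-1)^-1·(+1)^-1 = +1.
v=3: a=3^6·(≡1), b=3^2·(≡2) mod 3; (1|3)=+1, (2|3)=-1; (−1)^{6·2·1}·(+1)^2·(-1)^6 = +1.
v=19: a=19^1·(≡4), b=19^1·(≡11) mod 19; (4|19)=+1, (11|19)=+1; (−1)^{1·1·9}·(+1)^1·(+1)^1 = -1.
v=7: a=7^2·(≡3), b=7^2·(≡6) mod 7; (3|7)=-1, (6|7)=-1; (−1)^{2·2·3}·(-1)^2·(-1)^2 = +1.
v=5: a=5^-4·(≡2), b=5^-2·(≡2) mod 5; (2|5)=-1, (2|5)=-1; (−1)^{-4·-2·2}·(-1)^-2·(-1)^-4 = +1.
v=∞: -2717 < 0 and 92378 > 0  ⇒  (a,b)_∞ = +1.
Ram(-2717, 92378) = {2, 13, 17, 19}; no ℚ_2-point on the conic.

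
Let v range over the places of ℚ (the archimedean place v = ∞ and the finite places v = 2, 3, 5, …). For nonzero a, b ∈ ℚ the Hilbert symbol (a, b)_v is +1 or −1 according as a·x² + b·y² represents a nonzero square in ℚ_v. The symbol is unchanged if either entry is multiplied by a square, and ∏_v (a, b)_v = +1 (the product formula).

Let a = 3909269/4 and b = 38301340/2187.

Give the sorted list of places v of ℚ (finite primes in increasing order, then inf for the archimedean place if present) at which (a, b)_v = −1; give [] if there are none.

[3, 19]

Mod squares: a ≡ 221, b ≡ 4845. Check v ∈ {∞, 2, 3, 5, 7, 11, 13, 17, 19}.
v=7: a=7^2·(≡4), b=7^2·(≡4) mod 7; (4|7)=+1, (4|7)=+1; (−1)^{2·2·3}·(+1)^2·(+1)^2 = +1.
v=19: a=19^2·(≡14), b=19^1·(≡18) mod 19; (14|19)=-1, (18|19)=-1; (−1)^{2·1·9}·(-1)^1·(-1)^2 = -1.
v=∞: 221 > 0 and 4845 > 0  ⇒  (a,b)_∞ = +1.
v=11: a=11^0·(≡3), b=11^2·(≡9) mod 11; (3|11)=+1, (9|11)=+1; (−1)^{0·2·5}·(+1)^2·(+1)^0 = +1.
v=2: v_2(a)=-2, v_2(b)=2; units ≡ 5, 5 (mod 8); ε·ε+αω+βω = 0·0+-2·1+2·1 ≡ 0  ⇒  (a,b)_2 = +1.
v=13: a=13^1·(≡9), b=13^0·(≡4) mod 13; (9|13)=+1, (4|13)=+1; (−1)^{1·0·6}·(+1)^0·(+1)^1 = +1.
v=17: a=17^1·(≡8), b=17^1·(≡4) mod 17; (8|17)=+1, (4|17)=+1; (−1)^{1·1·8}·(+1)^1·(+1)^1 = +1.
v=3: a=3^0·(≡2), b=3^-7·(≡1) mod 3; (2|3)=-1, (1|3)=+1; (−1)^{0·-7·1}·(-1)^-7·(+1)^0 = -1.
v=5: a=5^0·(≡1), b=5^1·(≡4) mod 5; (1|5)=+1, (4|5)=+1; (−1)^{0·1·2}·(+1)^1·(+1)^0 = +1.
(221, 4845 / ℚ) ramifies at {3, 19}: a division algebra.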